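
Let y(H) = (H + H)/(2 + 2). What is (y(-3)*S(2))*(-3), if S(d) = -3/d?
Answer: -27/4 ≈ -6.7500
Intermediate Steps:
y(H) = H/2 (y(H) = (2*H)/4 = (2*H)*(¼) = H/2)
(y(-3)*S(2))*(-3) = (((½)*(-3))*(-3/2))*(-3) = -(-9)/(2*2)*(-3) = -3/2*(-3/2)*(-3) = (9/4)*(-3) = -27/4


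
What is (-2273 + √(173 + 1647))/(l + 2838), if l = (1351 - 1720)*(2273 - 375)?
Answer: 2273/697524 - √455/348762 ≈ 0.0031975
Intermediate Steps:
l = -700362 (l = -369*1898 = -700362)
(-2273 + √(173 + 1647))/(l + 2838) = (-2273 + √(173 + 1647))/(-700362 + 2838) = (-2273 + √1820)/(-697524) = (-2273 + 2*√455)*(-1/697524) = 2273/697524 - √455/348762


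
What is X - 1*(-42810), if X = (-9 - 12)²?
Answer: 43251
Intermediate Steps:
X = 441 (X = (-21)² = 441)
X - 1*(-42810) = 441 - 1*(-42810) = 441 + 42810 = 43251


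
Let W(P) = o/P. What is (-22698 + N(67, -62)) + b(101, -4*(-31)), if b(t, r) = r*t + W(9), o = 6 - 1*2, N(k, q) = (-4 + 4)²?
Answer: -91562/9 ≈ -10174.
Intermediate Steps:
N(k, q) = 0 (N(k, q) = 0² = 0)
o = 4 (o = 6 - 2 = 4)
W(P) = 4/P
b(t, r) = 4/9 + r*t (b(t, r) = r*t + 4/9 = 4/9 + r*t)
(-22698 + N(67, -62)) + b(101, -4*(-31)) = (-22698 + 0) + (4/9 - 4*(-31)*101) = -22698 + (4/9 + 124*101) = -22698 + (4/9 + 12524) = -22698 + 112720/9 = -91562/9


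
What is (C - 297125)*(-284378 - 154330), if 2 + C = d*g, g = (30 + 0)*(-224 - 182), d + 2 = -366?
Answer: -1836042554004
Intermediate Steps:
d = -368 (d = -2 - 366 = -368)
g = -12180 (g = 30*(-406) = -12180)
C = 4482238 (C = -2 - 368*(-12180) = -2 + 4482240 = 4482238)
(C - 297125)*(-284378 - 154330) = (4482238 - 297125)*(-284378 - 154330) = 4185113*(-438708) = -1836042554004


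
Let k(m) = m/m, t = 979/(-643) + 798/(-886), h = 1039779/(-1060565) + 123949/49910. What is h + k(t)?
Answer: 3785525727/1512365690 ≈ 2.5030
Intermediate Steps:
h = 2273160037/1512365690 (h = 1039779*(-1/1060565) + 123949*(1/49910) = -1039779/1060565 + 17707/7130 = 2273160037/1512365690 ≈ 1.5030)
t = -690254/284849 (t = 979*(-1/643) + 798*(-1/886) = -979/643 - 399/443 = -690254/284849 ≈ -2.4232)
k(m) = 1
h + k(t) = 2273160037/1512365690 + 1 = 3785525727/1512365690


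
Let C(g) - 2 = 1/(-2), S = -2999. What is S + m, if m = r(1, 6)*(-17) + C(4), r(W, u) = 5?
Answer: -6165/2 ≈ -3082.5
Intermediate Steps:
C(g) = 3/2 (C(g) = 2 + 1/(-2) = 2 - ½ = 3/2)
m = -167/2 (m = 5*(-17) + 3/2 = -85 + 3/2 = -167/2 ≈ -83.500)
S + m = -2999 - 167/2 = -6165/2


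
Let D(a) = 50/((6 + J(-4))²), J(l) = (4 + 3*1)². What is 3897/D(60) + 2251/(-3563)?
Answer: 1680081829/7126 ≈ 2.3577e+5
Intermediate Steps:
J(l) = 49 (J(l) = (4 + 3)² = 7² = 49)
D(a) = 2/121 (D(a) = 50/((6 + 49)²) = 50/(55²) = 50/3025 = 50*(1/3025) = 2/121)
3897/D(60) + 2251/(-3563) = 3897/(2/121) + 2251/(-3563) = 3897*(121/2) + 2251*(-1/3563) = 471537/2 - 2251/3563 = 1680081829/7126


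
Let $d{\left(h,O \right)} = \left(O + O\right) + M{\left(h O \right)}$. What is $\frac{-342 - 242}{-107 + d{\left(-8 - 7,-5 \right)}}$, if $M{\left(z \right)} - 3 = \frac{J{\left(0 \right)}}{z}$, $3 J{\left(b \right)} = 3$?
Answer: $\frac{43800}{8549} \approx 5.1234$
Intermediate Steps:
$J{\left(b \right)} = 1$ ($J{\left(b \right)} = \frac{1}{3} \cdot 3 = 1$)
$M{\left(z \right)} = 3 + \frac{1}{z}$ ($M{\left(z \right)} = 3 + 1 \frac{1}{z} = 3 + \frac{1}{z}$)
$d{\left(h,O \right)} = 3 + 2 O + \frac{1}{O h}$ ($d{\left(h,O \right)} = \left(O + O\right) + \left(3 + \frac{1}{h O}\right) = 2 O + \left(3 + \frac{1}{O h}\right) = 3 + 2 O + \frac{1}{O h}$)
$\frac{-342 - 242}{-107 + d{\left(-8 - 7,-5 \right)}} = \frac{-342 - 242}{-107 + \left(3 + 2 \left(-5\right) + \frac{1}{\left(-5\right) \left(-8 - 7\right)}\right)} = - \frac{584}{-107 - \left(7 - \frac{1}{75}\right)} = - \frac{584}{-107 - \frac{524}{75}} = - \frac{584}{- \frac{8549}{75}} = \left(-584\right) \left(- \frac{75}{8549}\right) = \frac{43800}{8549}$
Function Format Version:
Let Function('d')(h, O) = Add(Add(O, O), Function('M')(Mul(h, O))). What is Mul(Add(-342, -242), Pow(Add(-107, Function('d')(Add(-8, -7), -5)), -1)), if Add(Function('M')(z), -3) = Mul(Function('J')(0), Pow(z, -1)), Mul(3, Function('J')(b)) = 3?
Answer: Rational(43800, 8549) ≈ 5.1234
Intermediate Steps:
Function('J')(b) = 1 (Function('J')(b) = Mul(Rational(1, 3), 3) = 1)
Function('M')(z) = Add(3, Pow(z, -1)) (Function('M')(z) = Add(3, Mul(1, Pow(z, -1))) = Add(3, Pow(z, -1)))
Function('d')(h, O) = Add(3, Mul(2, O), Mul(Pow(O, -1), Pow(h, -1))) (Function('d')(h, O) = Add(Add(O, O), Add(3, Pow(Mul(h, O), -1))) = Add(Mul(2, O), Add(3, Pow(Mul(O, h), -1))) = Add(Mul(2, O), Add(3, Mul(Pow(O, -1), Pow(h, -1)))) = Add(3, Mul(2, O), Mul(Pow(O, -1), Pow(h, -1))))
Mul(Add(-342, -242), Pow(Add(-107, Function('d')(Add(-8, -7), -5)), -1)) = Mul(Add(-342, -242), Pow(Add(-107, Add(3, Mul(2, -5), Mul(Pow(-5, -1), Pow(Add(-8, -7), -1)))), -1)) = Mul(-584, Pow(Add(-107, Add(3, -10, Mul(Rational(-1, 5), Pow(-15, -1)))), -1)) = Mul(-584, Pow(Add(-107, Add(3, -10, Mul(Rational(-1, 5), Rational(-1, 15)))), -1)) = Mul(-584, Pow(Add(-107, Add(3, -10, Rational(1, 75))), -1)) = Mul(-584, Pow(Add(-107, Rational(-524, 75)), -1)) = Mul(-584, Pow(Rational(-8549, 75), -1)) = Mul(-584, Rational(-75, 8549)) = Rational(43800, 8549)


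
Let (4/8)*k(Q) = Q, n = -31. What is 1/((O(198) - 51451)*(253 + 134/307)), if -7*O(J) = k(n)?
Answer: -307/4002455925 ≈ -7.6703e-8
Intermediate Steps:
k(Q) = 2*Q
O(J) = 62/7 (O(J) = -2*(-31)/7 = -⅐*(-62) = 62/7)
1/((O(198) - 51451)*(253 + 134/307)) = 1/((62/7 - 51451)*(253 + 134/307)) = 1/((-360095/7)*(253 + (1/307)*134)) = -7/(360095*(253 + 134/307)) = -7/(360095*77805/307) = -7/360095*307/77805 = -307/4002455925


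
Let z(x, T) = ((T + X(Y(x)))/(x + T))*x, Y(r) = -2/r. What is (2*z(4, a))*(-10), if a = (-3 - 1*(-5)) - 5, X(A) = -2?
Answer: 400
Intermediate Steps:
a = -3 (a = (-3 + 5) - 5 = 2 - 5 = -3)
z(x, T) = x*(-2 + T)/(T + x) (z(x, T) = ((T - 2)/(x + T))*x = ((-2 + T)/(T + x))*x = x*(-2 + T)/(T + x))
(2*z(4, a))*(-10) = (2*(4*(-2 - 3)/(-3 + 4)))*(-10) = (2*(4*(-5)/1))*(-10) = (2*(4*1*(-5)))*(-10) = (2*(-20))*(-10) = -40*(-10) = 400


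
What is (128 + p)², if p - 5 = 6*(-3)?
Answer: 13225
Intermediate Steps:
p = -13 (p = 5 + 6*(-3) = 5 - 18 = -13)
(128 + p)² = (128 - 13)² = 115² = 13225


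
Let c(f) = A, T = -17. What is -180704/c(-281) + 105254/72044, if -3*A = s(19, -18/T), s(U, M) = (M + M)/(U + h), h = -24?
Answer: -138322881239/108066 ≈ -1.2800e+6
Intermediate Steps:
s(U, M) = 2*M/(-24 + U) (s(U, M) = (M + M)/(U - 24) = (2*M)/(-24 + U) = 2*M/(-24 + U))
A = 12/85 (A = -2*(-18/(-17))/(3*(-24 + 19)) = -2*(-18*(-1/17))/(3*(-5)) = -2*18*(-1)/(3*17*5) = -⅓*(-36/85) = 12/85 ≈ 0.14118)
c(f) = 12/85
-180704/c(-281) + 105254/72044 = -180704/12/85 + 105254/72044 = -180704*85/12 + 105254*(1/72044) = -3839960/3 + 52627/36022 = -138322881239/108066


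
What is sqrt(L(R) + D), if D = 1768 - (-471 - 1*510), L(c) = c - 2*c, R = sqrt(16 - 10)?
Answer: sqrt(2749 - sqrt(6)) ≈ 52.408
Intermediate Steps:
R = sqrt(6) ≈ 2.4495
L(c) = -c
D = 2749 (D = 1768 - (-471 - 510) = 1768 - 1*(-981) = 1768 + 981 = 2749)
sqrt(L(R) + D) = sqrt(-sqrt(6) + 2749) = sqrt(2749 - sqrt(6))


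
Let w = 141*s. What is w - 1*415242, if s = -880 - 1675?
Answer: -775497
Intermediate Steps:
s = -2555
w = -360255 (w = 141*(-2555) = -360255)
w - 1*415242 = -360255 - 1*415242 = -360255 - 415242 = -775497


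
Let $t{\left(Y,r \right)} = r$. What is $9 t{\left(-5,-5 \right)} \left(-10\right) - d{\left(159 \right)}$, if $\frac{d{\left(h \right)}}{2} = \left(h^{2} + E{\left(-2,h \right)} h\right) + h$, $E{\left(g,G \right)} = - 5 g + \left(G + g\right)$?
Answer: $-103536$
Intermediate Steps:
$E{\left(g,G \right)} = G - 4 g$
$d{\left(h \right)} = 2 h + 2 h^{2} + 2 h \left(8 + h\right)$ ($d{\left(h \right)} = 2 \left(\left(h^{2} + \left(h - -8\right) h\right) + h\right) = 2 \left(\left(h^{2} + \left(h + 8\right) h\right) + h\right) = 2 \left(\left(h^{2} + \left(8 + h\right) h\right) + h\right) = 2 \left(\left(h^{2} + h \left(8 + h\right)\right) + h\right) = 2 \left(h + h^{2} + h \left(8 + h\right)\right) = 2 h + 2 h^{2} + 2 h \left(8 + h\right)$)
$9 t{\left(-5,-5 \right)} \left(-10\right) - d{\left(159 \right)} = 9 \left(-5\right) \left(-10\right) - 2 \cdot 159 \left(9 + 2 \cdot 159\right) = \left(-45\right) \left(-10\right) - 2 \cdot 159 \left(9 + 318\right) = 450 - 2 \cdot 159 \cdot 327 = 450 - 103986 = -103536$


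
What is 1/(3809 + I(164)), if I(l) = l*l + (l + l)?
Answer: 1/31033 ≈ 3.2224e-5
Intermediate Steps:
I(l) = l² + 2*l
1/(3809 + I(164)) = 1/(3809 + 164*(2 + 164)) = 1/(3809 + 164*166) = 1/(3809 + 27224) = 1/31033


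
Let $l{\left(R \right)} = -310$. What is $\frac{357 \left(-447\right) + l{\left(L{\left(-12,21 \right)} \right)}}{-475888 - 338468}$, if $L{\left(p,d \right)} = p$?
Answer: $\frac{159889}{814356} \approx 0.19634$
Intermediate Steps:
$\frac{357 \left(-447\right) + l{\left(L{\left(-12,21 \right)} \right)}}{-475888 - 338468} = \frac{357 \left(-447\right) - 310}{-475888 - 338468} = \frac{-159579 - 310}{-814356} = \left(-159889\right) \left(- \frac{1}{814356}\right) = \frac{159889}{814356}$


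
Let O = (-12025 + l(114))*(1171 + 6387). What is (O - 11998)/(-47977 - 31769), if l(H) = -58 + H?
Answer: 15078950/13291 ≈ 1134.5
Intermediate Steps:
O = -90461702 (O = (-12025 + (-58 + 114))*(1171 + 6387) = (-12025 + 56)*7558 = -11969*7558 = -90461702)
(O - 11998)/(-47977 - 31769) = (-90461702 - 11998)/(-47977 - 31769) = -90473700/(-79746) = -90473700*(-1/79746) = 15078950/13291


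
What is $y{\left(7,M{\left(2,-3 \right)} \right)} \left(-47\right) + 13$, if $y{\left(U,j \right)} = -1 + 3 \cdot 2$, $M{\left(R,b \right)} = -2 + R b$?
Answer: $-222$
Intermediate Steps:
$y{\left(U,j \right)} = 5$ ($y{\left(U,j \right)} = -1 + 6 = 5$)
$y{\left(7,M{\left(2,-3 \right)} \right)} \left(-47\right) + 13 = 5 \left(-47\right) + 13 = -235 + 13 = -222$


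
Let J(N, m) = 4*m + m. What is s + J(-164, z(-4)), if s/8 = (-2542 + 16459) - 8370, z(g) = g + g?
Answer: 44336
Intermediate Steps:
z(g) = 2*g
s = 44376 (s = 8*((-2542 + 16459) - 8370) = 8*(13917 - 8370) = 8*5547 = 44376)
J(N, m) = 5*m
s + J(-164, z(-4)) = 44376 + 5*(2*(-4)) = 44376 + 5*(-8) = 44376 - 40 = 44336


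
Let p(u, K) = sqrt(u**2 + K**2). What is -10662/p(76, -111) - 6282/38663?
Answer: -6282/38663 - 10662*sqrt(18097)/18097 ≈ -79.419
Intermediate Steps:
p(u, K) = sqrt(K**2 + u**2)
-10662/p(76, -111) - 6282/38663 = -10662/sqrt((-111)**2 + 76**2) - 6282/38663 = -10662/sqrt(12321 + 5776) - 6282*1/38663 = -10662*sqrt(18097)/18097 - 6282/38663 = -6282/38663 - 10662*sqrt(18097)/18097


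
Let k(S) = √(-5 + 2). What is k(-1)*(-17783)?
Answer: -17783*I*√3 ≈ -30801.0*I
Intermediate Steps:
k(S) = I*√3 (k(S) = √(-3) = I*√3)
k(-1)*(-17783) = (I*√3)*(-17783) = -17783*I*√3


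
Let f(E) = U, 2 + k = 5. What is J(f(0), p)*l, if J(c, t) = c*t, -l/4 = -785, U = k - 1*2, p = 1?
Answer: 3140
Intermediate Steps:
k = 3 (k = -2 + 5 = 3)
U = 1 (U = 3 - 1*2 = 3 - 2 = 1)
f(E) = 1
l = 3140 (l = -4*(-785) = 3140)
J(f(0), p)*l = (1*1)*3140 = 1*3140 = 3140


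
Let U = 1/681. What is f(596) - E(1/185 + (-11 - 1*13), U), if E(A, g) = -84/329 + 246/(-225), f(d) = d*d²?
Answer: 746273299154/3525 ≈ 2.1171e+8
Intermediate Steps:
f(d) = d³
U = 1/681 ≈ 0.0014684
E(A, g) = -4754/3525 (E(A, g) = -84*1/329 + 246*(-1/225) = -12/47 - 82/75 = -4754/3525)
f(596) - E(1/185 + (-11 - 1*13), U) = 596³ - 1*(-4754/3525) = 211708736 + 4754/3525 = 746273299154/3525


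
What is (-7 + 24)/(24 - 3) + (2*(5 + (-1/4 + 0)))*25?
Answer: 10009/42 ≈ 238.31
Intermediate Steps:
(-7 + 24)/(24 - 3) + (2*(5 + (-1/4 + 0)))*25 = 17/21 + (2*(5 + (-1*¼ + 0)))*25 = 17*(1/21) + (2*(5 + (-¼ + 0)))*25 = 17/21 + (2*(5 - ¼))*25 = 17/21 + (2*(19/4))*25 = 17/21 + (19/2)*25 = 17/21 + 475/2 = 10009/42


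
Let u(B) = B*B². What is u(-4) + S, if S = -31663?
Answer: -31727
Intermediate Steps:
u(B) = B³
u(-4) + S = (-4)³ - 31663 = -64 - 31663 = -31727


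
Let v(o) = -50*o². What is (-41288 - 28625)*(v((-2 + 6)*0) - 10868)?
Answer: 759814484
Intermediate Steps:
(-41288 - 28625)*(v((-2 + 6)*0) - 10868) = (-41288 - 28625)*(-50*((-2 + 6)*0)² - 10868) = -69913*(-50*(4*0)² - 10868) = -69913*(-50*0² - 10868) = -69913*(-50*0 - 10868) = -69913*(0 - 10868) = -69913*(-10868) = 759814484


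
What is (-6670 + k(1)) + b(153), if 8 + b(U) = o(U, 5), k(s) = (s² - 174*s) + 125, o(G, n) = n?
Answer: -6721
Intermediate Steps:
k(s) = 125 + s² - 174*s
b(U) = -3 (b(U) = -8 + 5 = -3)
(-6670 + k(1)) + b(153) = (-6670 + (125 + 1² - 174*1)) - 3 = (-6670 + (125 + 1 - 174)) - 3 = (-6670 - 48) - 3 = -6718 - 3 = -6721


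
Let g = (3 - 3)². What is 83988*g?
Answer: 0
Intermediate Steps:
g = 0 (g = 0² = 0)
83988*g = 83988*0 = 0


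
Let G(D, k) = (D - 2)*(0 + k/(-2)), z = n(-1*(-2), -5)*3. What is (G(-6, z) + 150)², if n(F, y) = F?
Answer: 30276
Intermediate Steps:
z = 6 (z = -1*(-2)*3 = 2*3 = 6)
G(D, k) = -k*(-2 + D)/2 (G(D, k) = (-2 + D)*(0 + k*(-½)) = (-2 + D)*(0 - k/2) = (-2 + D)*(-k/2) = -k*(-2 + D)/2)
(G(-6, z) + 150)² = ((½)*6*(2 - 1*(-6)) + 150)² = ((½)*6*(2 + 6) + 150)² = ((½)*6*8 + 150)² = (24 + 150)² = 174² = 30276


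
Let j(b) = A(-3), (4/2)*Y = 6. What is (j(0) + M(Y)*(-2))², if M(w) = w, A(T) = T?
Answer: 81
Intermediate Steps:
Y = 3 (Y = (½)*6 = 3)
j(b) = -3
(j(0) + M(Y)*(-2))² = (-3 + 3*(-2))² = (-3 - 6)² = (-9)² = 81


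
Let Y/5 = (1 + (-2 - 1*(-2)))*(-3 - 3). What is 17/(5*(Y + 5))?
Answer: -17/125 ≈ -0.13600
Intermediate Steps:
Y = -30 (Y = 5*((1 + (-2 - 1*(-2)))*(-3 - 3)) = 5*((1 + (-2 + 2))*(-6)) = 5*((1 + 0)*(-6)) = 5*(1*(-6)) = 5*(-6) = -30)
17/(5*(Y + 5)) = 17/(5*(-30 + 5)) = 17/(5*(-25)) = 17/(-125) = -1/125*17 = -17/125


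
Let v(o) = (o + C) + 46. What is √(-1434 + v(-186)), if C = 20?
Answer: I*√1554 ≈ 39.421*I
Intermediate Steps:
v(o) = 66 + o (v(o) = (o + 20) + 46 = (20 + o) + 46 = 66 + o)
√(-1434 + v(-186)) = √(-1434 + (66 - 186)) = √(-1434 - 120) = √(-1554) = I*√1554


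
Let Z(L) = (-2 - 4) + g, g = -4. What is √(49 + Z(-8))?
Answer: √39 ≈ 6.2450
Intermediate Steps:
Z(L) = -10 (Z(L) = (-2 - 4) - 4 = -6 - 4 = -10)
√(49 + Z(-8)) = √(49 - 10) = √39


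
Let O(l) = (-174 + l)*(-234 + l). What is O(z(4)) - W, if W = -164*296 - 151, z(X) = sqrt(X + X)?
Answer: 89419 - 816*sqrt(2) ≈ 88265.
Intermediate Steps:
z(X) = sqrt(2)*sqrt(X) (z(X) = sqrt(2*X) = sqrt(2)*sqrt(X))
O(l) = (-234 + l)*(-174 + l)
W = -48695 (W = -48544 - 151 = -48695)
O(z(4)) - W = (40716 + (sqrt(2)*sqrt(4))**2 - 408*sqrt(2)*sqrt(4)) - 1*(-48695) = (40716 + (sqrt(2)*2)**2 - 408*sqrt(2)*2) + 48695 = (40716 + (2*sqrt(2))**2 - 816*sqrt(2)) + 48695 = (40716 + 8 - 816*sqrt(2)) + 48695 = (40724 - 816*sqrt(2)) + 48695 = 89419 - 816*sqrt(2)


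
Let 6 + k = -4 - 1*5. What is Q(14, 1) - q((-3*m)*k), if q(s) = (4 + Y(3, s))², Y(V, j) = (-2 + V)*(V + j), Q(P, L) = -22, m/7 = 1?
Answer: -103706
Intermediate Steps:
m = 7 (m = 7*1 = 7)
k = -15 (k = -6 + (-4 - 1*5) = -6 + (-4 - 5) = -6 - 9 = -15)
q(s) = (7 + s)² (q(s) = (4 + (3² - 2*3 - 2*s + 3*s))² = (4 + (9 - 6 - 2*s + 3*s))² = (4 + (3 + s))² = (7 + s)²)
Q(14, 1) - q((-3*m)*k) = -22 - (7 - 3*7*(-15))² = -22 - (7 - 21*(-15))² = -22 - (7 + 315)² = -22 - 1*322² = -22 - 1*103684 = -22 - 103684 = -103706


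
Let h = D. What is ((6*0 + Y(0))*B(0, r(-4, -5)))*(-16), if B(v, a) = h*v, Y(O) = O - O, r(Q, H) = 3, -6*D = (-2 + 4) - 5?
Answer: 0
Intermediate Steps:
D = ½ (D = -((-2 + 4) - 5)/6 = -(2 - 5)/6 = -⅙*(-3) = ½ ≈ 0.50000)
Y(O) = 0
h = ½ ≈ 0.50000
B(v, a) = v/2
((6*0 + Y(0))*B(0, r(-4, -5)))*(-16) = ((6*0 + 0)*((½)*0))*(-16) = ((0 + 0)*0)*(-16) = (0*0)*(-16) = 0*(-16) = 0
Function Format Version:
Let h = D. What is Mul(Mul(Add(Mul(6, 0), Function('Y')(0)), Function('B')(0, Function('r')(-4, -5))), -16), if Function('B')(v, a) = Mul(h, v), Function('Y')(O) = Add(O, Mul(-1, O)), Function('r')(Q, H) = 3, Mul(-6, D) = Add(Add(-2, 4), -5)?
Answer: 0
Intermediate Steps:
D = Rational(1, 2) (D = Mul(Rational(-1, 6), Add(Add(-2, 4), -5)) = Mul(Rational(-1, 6), Add(2, -5)) = Mul(Rational(-1, 6), -3) = Rational(1, 2) ≈ 0.50000)
Function('Y')(O) = 0
h = Rational(1, 2) ≈ 0.50000
Function('B')(v, a) = Mul(Rational(1, 2), v)
Mul(Mul(Add(Mul(6, 0), Function('Y')(0)), Function('B')(0, Function('r')(-4, -5))), -16) = Mul(Mul(Add(Mul(6, 0), 0), Mul(Rational(1, 2), 0)), -16) = Mul(Mul(Add(0, 0), 0), -16) = Mul(Mul(0, 0), -16) = Mul(0, -16) = 0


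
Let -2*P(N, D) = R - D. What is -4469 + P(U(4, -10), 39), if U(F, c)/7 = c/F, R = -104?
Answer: -8795/2 ≈ -4397.5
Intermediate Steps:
U(F, c) = 7*c/F (U(F, c) = 7*(c/F) = 7*c/F)
P(N, D) = 52 + D/2 (P(N, D) = -(-104 - D)/2 = 52 + D/2)
-4469 + P(U(4, -10), 39) = -4469 + (52 + (½)*39) = -4469 + (52 + 39/2) = -4469 + 143/2 = -8795/2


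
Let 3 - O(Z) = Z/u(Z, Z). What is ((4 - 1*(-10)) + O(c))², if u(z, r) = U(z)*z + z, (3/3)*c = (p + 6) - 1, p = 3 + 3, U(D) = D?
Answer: 41209/144 ≈ 286.17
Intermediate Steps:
p = 6
c = 11 (c = (6 + 6) - 1 = 12 - 1 = 11)
u(z, r) = z + z² (u(z, r) = z*z + z = z² + z = z + z²)
O(Z) = 3 - 1/(1 + Z) (O(Z) = 3 - Z/(Z*(1 + Z)) = 3 - Z*1/(Z*(1 + Z)) = 3 - 1/(1 + Z))
((4 - 1*(-10)) + O(c))² = ((4 - 1*(-10)) + (2 + 3*11)/(1 + 11))² = ((4 + 10) + (2 + 33)/12)² = (14 + (1/12)*35)² = (14 + 35/12)² = (203/12)² = 41209/144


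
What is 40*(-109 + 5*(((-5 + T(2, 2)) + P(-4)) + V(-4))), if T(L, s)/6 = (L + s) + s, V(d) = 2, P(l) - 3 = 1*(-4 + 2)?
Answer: 2440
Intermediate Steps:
P(l) = 1 (P(l) = 3 + 1*(-4 + 2) = 3 + 1*(-2) = 3 - 2 = 1)
T(L, s) = 6*L + 12*s (T(L, s) = 6*((L + s) + s) = 6*(L + 2*s) = 6*L + 12*s)
40*(-109 + 5*(((-5 + T(2, 2)) + P(-4)) + V(-4))) = 40*(-109 + 5*(((-5 + (6*2 + 12*2)) + 1) + 2)) = 40*(-109 + 5*(((-5 + (12 + 24)) + 1) + 2)) = 40*(-109 + 5*(((-5 + 36) + 1) + 2)) = 40*(-109 + 5*((31 + 1) + 2)) = 40*(-109 + 5*(32 + 2)) = 40*(-109 + 5*34) = 40*(-109 + 170) = 40*61 = 2440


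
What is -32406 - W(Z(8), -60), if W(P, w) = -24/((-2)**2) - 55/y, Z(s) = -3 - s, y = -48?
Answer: -1555255/48 ≈ -32401.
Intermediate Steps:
W(P, w) = -233/48 (W(P, w) = -24/((-2)**2) - 55/(-48) = -24/4 - 55*(-1/48) = -24*1/4 + 55/48 = -6 + 55/48 = -233/48)
-32406 - W(Z(8), -60) = -32406 - 1*(-233/48) = -32406 + 233/48 = -1555255/48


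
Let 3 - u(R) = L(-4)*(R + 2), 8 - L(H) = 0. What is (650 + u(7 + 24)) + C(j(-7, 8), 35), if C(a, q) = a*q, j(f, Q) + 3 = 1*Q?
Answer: 564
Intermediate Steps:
L(H) = 8 (L(H) = 8 - 1*0 = 8 + 0 = 8)
u(R) = -13 - 8*R (u(R) = 3 - 8*(R + 2) = 3 - 8*(2 + R) = 3 - (16 + 8*R) = 3 + (-16 - 8*R) = -13 - 8*R)
j(f, Q) = -3 + Q (j(f, Q) = -3 + 1*Q = -3 + Q)
(650 + u(7 + 24)) + C(j(-7, 8), 35) = (650 + (-13 - 8*(7 + 24))) + (-3 + 8)*35 = (650 + (-13 - 8*31)) + 5*35 = (650 + (-13 - 248)) + 175 = (650 - 261) + 175 = 389 + 175 = 564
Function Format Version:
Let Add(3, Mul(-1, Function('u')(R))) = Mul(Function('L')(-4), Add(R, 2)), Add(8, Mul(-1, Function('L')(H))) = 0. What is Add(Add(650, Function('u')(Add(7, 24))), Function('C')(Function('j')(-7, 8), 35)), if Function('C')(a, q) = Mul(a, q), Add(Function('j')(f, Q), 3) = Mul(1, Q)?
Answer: 564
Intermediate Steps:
Function('L')(H) = 8 (Function('L')(H) = Add(8, Mul(-1, 0)) = Add(8, 0) = 8)
Function('u')(R) = Add(-13, Mul(-8, R)) (Function('u')(R) = Add(3, Mul(-1, Mul(8, Add(R, 2)))) = Add(3, Mul(-1, Mul(8, Add(2, R)))) = Add(3, Mul(-1, Add(16, Mul(8, R)))) = Add(3, Add(-16, Mul(-8, R))) = Add(-13, Mul(-8, R)))
Function('j')(f, Q) = Add(-3, Q) (Function('j')(f, Q) = Add(-3, Mul(1, Q)) = Add(-3, Q))
Add(Add(650, Function('u')(Add(7, 24))), Function('C')(Function('j')(-7, 8), 35)) = Add(Add(650, Add(-13, Mul(-8, Add(7, 24)))), Mul(Add(-3, 8), 35)) = Add(Add(650, Add(-13, Mul(-8, 31))), Mul(5, 35)) = Add(Add(650, Add(-13, -248)), 175) = Add(Add(650, -261), 175) = Add(389, 175) = 564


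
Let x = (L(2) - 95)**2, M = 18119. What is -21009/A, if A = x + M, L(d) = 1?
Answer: -7003/8985 ≈ -0.77941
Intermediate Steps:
x = 8836 (x = (1 - 95)**2 = (-94)**2 = 8836)
A = 26955 (A = 8836 + 18119 = 26955)
-21009/A = -21009/26955 = -21009*1/26955 = -7003/8985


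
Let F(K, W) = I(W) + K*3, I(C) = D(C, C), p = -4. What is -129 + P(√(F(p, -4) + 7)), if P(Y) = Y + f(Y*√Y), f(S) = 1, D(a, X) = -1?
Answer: -128 + I*√6 ≈ -128.0 + 2.4495*I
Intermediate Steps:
I(C) = -1
F(K, W) = -1 + 3*K (F(K, W) = -1 + K*3 = -1 + 3*K)
P(Y) = 1 + Y (P(Y) = Y + 1 = 1 + Y)
-129 + P(√(F(p, -4) + 7)) = -129 + (1 + √((-1 + 3*(-4)) + 7)) = -129 + (1 + √((-1 - 12) + 7)) = -129 + (1 + √(-13 + 7)) = -129 + (1 + √(-6)) = -129 + (1 + I*√6) = -128 + I*√6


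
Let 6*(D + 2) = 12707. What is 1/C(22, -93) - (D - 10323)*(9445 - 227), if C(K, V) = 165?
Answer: 12482854286/165 ≈ 7.5654e+7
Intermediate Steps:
D = 12695/6 (D = -2 + (⅙)*12707 = -2 + 12707/6 = 12695/6 ≈ 2115.8)
1/C(22, -93) - (D - 10323)*(9445 - 227) = 1/165 - (12695/6 - 10323)*(9445 - 227) = 1/165 - (-49243)*9218/6 = 1/165 - 1*(-226960987/3) = 1/165 + 226960987/3 = 12482854286/165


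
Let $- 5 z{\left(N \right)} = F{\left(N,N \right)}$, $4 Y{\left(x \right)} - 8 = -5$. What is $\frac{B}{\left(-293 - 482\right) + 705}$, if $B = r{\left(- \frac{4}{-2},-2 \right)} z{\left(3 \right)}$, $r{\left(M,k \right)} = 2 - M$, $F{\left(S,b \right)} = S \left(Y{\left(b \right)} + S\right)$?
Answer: $0$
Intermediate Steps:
$Y{\left(x \right)} = \frac{3}{4}$ ($Y{\left(x \right)} = 2 + \frac{1}{4} \left(-5\right) = 2 - \frac{5}{4} = \frac{3}{4}$)
$F{\left(S,b \right)} = S \left(\frac{3}{4} + S\right)$
$z{\left(N \right)} = - \frac{N \left(3 + 4 N\right)}{20}$ ($z{\left(N \right)} = - \frac{\frac{1}{4} N \left(3 + 4 N\right)}{5} = - \frac{N \left(3 + 4 N\right)}{20}$)
$B = 0$ ($B = \left(2 - - \frac{4}{-2}\right) \left(\left(- \frac{1}{20}\right) 3 \left(3 + 4 \cdot 3\right)\right) = \left(2 - \left(-4\right) \left(- \frac{1}{2}\right)\right) \left(\left(- \frac{1}{20}\right) 3 \left(3 + 12\right)\right) = \left(2 - 2\right) \left(\left(- \frac{1}{20}\right) 3 \cdot 15\right) = \left(2 - 2\right) \left(- \frac{9}{4}\right) = 0 \left(- \frac{9}{4}\right) = 0$)
$\frac{B}{\left(-293 - 482\right) + 705} = \frac{0}{\left(-293 - 482\right) + 705} = \frac{0}{-775 + 705} = \frac{0}{-70} = 0 \left(- \frac{1}{70}\right) = 0$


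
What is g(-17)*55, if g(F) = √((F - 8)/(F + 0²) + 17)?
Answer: 55*√5338/17 ≈ 236.38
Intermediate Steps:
g(F) = √(17 + (-8 + F)/F) (g(F) = √((-8 + F)/(F + 0) + 17) = √((-8 + F)/F + 17) = √(17 + (-8 + F)/F))
g(-17)*55 = √(18 - 8/(-17))*55 = √(18 - 8*(-1/17))*55 = √(18 + 8/17)*55 = √(314/17)*55 = (√5338/17)*55 = 55*√5338/17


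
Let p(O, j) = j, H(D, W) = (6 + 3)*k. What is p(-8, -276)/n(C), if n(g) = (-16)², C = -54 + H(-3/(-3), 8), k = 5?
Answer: -69/64 ≈ -1.0781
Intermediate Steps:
H(D, W) = 45 (H(D, W) = (6 + 3)*5 = 9*5 = 45)
C = -9 (C = -54 + 45 = -9)
n(g) = 256
p(-8, -276)/n(C) = -276/256 = -276*1/256 = -69/64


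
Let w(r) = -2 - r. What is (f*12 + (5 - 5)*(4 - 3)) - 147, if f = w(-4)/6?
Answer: -143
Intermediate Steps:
f = 1/3 (f = (-2 - 1*(-4))/6 = (-2 + 4)*(1/6) = 2*(1/6) = 1/3 ≈ 0.33333)
(f*12 + (5 - 5)*(4 - 3)) - 147 = ((1/3)*12 + (5 - 5)*(4 - 3)) - 147 = (4 + 0*1) - 147 = (4 + 0) - 147 = 4 - 147 = -143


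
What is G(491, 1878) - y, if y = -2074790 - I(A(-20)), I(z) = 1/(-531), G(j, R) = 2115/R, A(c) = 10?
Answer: 689673018469/332406 ≈ 2.0748e+6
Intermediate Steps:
I(z) = -1/531
y = -1101713489/531 (y = -2074790 - 1*(-1/531) = -2074790 + 1/531 = -1101713489/531 ≈ -2.0748e+6)
G(491, 1878) - y = 2115/1878 - 1*(-1101713489/531) = 2115*(1/1878) + 1101713489/531 = 705/626 + 1101713489/531 = 689673018469/332406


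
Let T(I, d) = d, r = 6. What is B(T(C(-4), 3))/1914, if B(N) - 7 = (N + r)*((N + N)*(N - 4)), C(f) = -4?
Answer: -47/1914 ≈ -0.024556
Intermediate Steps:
B(N) = 7 + 2*N*(-4 + N)*(6 + N) (B(N) = 7 + (N + 6)*((N + N)*(N - 4)) = 7 + (6 + N)*((2*N)*(-4 + N)) = 7 + (6 + N)*(2*N*(-4 + N)) = 7 + 2*N*(-4 + N)*(6 + N))
B(T(C(-4), 3))/1914 = (7 - 48*3 + 2*3³ + 4*3²)/1914 = (7 - 144 + 2*27 + 4*9)*(1/1914) = (7 - 144 + 54 + 36)*(1/1914) = -47*1/1914 = -47/1914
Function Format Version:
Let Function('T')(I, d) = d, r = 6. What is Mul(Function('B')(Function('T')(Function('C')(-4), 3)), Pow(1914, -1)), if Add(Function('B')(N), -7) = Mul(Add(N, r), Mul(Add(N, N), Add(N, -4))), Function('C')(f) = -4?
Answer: Rational(-47, 1914) ≈ -0.024556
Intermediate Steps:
Function('B')(N) = Add(7, Mul(2, N, Add(-4, N), Add(6, N))) (Function('B')(N) = Add(7, Mul(Add(N, 6), Mul(Add(N, N), Add(N, -4)))) = Add(7, Mul(Add(6, N), Mul(Mul(2, N), Add(-4, N)))) = Add(7, Mul(Add(6, N), Mul(2, N, Add(-4, N)))) = Add(7, Mul(2, N, Add(-4, N), Add(6, N))))
Mul(Function('B')(Function('T')(Function('C')(-4), 3)), Pow(1914, -1)) = Mul(Add(7, Mul(-48, 3), Mul(2, Pow(3, 3)), Mul(4, Pow(3, 2))), Pow(1914, -1)) = Mul(Add(7, -144, Mul(2, 27), Mul(4, 9)), Rational(1, 1914)) = Mul(Add(7, -144, 54, 36), Rational(1, 1914)) = Mul(-47, Rational(1, 1914)) = Rational(-47, 1914)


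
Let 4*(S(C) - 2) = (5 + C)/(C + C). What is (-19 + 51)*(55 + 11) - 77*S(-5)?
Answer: 1958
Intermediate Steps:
S(C) = 2 + (5 + C)/(8*C) (S(C) = 2 + ((5 + C)/(C + C))/4 = 2 + ((5 + C)/((2*C)))/4 = 2 + ((5 + C)*(1/(2*C)))/4 = 2 + ((5 + C)/(2*C))/4 = 2 + (5 + C)/(8*C))
(-19 + 51)*(55 + 11) - 77*S(-5) = (-19 + 51)*(55 + 11) - 77*(5 + 17*(-5))/(8*(-5)) = 32*66 - 77*(-1)*(5 - 85)/(8*5) = 2112 - 77*(-1)*(-80)/(8*5) = 2112 - 77*2 = 2112 - 154 = 1958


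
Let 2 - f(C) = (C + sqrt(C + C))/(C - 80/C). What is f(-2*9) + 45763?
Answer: 2791584/61 + 27*I/61 ≈ 45764.0 + 0.44262*I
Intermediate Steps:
f(C) = 2 - (C + sqrt(2)*sqrt(C))/(C - 80/C) (f(C) = 2 - (C + sqrt(C + C))/(C - 80/C) = 2 - (C + sqrt(2*C))/(C - 80/C) = 2 - (C + sqrt(2)*sqrt(C))/(C - 80/C))
f(-2*9) + 45763 = (-160 + (-2*9)**2 - sqrt(2)*(-2*9)**(3/2))/(-80 + (-2*9)**2) + 45763 = (-160 + (-18)**2 - sqrt(2)*(-18)**(3/2))/(-80 + (-18)**2) + 45763 = (-160 + 324 - sqrt(2)*(-54*I*sqrt(2)))/(-80 + 324) + 45763 = (-160 + 324 + 108*I)/244 + 45763 = (164 + 108*I)/244 + 45763 = (41/61 + 27*I/61) + 45763 = 2791584/61 + 27*I/61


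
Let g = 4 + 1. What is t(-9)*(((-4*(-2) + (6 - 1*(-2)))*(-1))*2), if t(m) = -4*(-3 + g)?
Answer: 256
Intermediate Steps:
g = 5
t(m) = -8 (t(m) = -4*(-3 + 5) = -4*2 = -8)
t(-9)*(((-4*(-2) + (6 - 1*(-2)))*(-1))*2) = -8*(-4*(-2) + (6 - 1*(-2)))*(-1)*2 = -8*(8 + (6 + 2))*(-1)*2 = -8*(8 + 8)*(-1)*2 = -8*16*(-1)*2 = -(-128)*2 = -8*(-32) = 256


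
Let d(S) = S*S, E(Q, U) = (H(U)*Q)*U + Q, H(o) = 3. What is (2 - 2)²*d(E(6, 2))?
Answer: 0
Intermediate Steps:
E(Q, U) = Q + 3*Q*U (E(Q, U) = (3*Q)*U + Q = 3*Q*U + Q = Q + 3*Q*U)
d(S) = S²
(2 - 2)²*d(E(6, 2)) = (2 - 2)²*(6*(1 + 3*2))² = 0²*(6*(1 + 6))² = 0*(6*7)² = 0*42² = 0*1764 = 0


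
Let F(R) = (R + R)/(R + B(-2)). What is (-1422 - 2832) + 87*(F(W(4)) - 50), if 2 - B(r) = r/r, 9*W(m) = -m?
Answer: -43716/5 ≈ -8743.2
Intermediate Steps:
W(m) = -m/9 (W(m) = (-m)/9 = -m/9)
B(r) = 1 (B(r) = 2 - r/r = 2 - 1*1 = 2 - 1 = 1)
F(R) = 2*R/(1 + R) (F(R) = (R + R)/(R + 1) = (2*R)/(1 + R) = 2*R/(1 + R))
(-1422 - 2832) + 87*(F(W(4)) - 50) = (-1422 - 2832) + 87*(2*(-⅑*4)/(1 - ⅑*4) - 50) = -4254 + 87*(2*(-4/9)/(1 - 4/9) - 50) = -4254 + 87*(2*(-4/9)/(5/9) - 50) = -4254 + 87*(2*(-4/9)*(9/5) - 50) = -4254 + 87*(-8/5 - 50) = -4254 + 87*(-258/5) = -4254 - 22446/5 = -43716/5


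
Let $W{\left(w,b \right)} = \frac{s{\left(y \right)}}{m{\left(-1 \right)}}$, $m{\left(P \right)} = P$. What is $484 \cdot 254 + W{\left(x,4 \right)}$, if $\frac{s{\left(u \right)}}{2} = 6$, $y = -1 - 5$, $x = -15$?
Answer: $122924$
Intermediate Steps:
$y = -6$ ($y = -1 - 5 = -6$)
$s{\left(u \right)} = 12$ ($s{\left(u \right)} = 2 \cdot 6 = 12$)
$W{\left(w,b \right)} = -12$ ($W{\left(w,b \right)} = \frac{12}{-1} = 12 \left(-1\right) = -12$)
$484 \cdot 254 + W{\left(x,4 \right)} = 484 \cdot 254 - 12 = 122936 - 12 = 122924$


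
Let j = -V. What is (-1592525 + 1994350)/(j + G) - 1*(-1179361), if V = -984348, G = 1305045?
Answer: 2700021219698/2289393 ≈ 1.1794e+6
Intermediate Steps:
j = 984348 (j = -1*(-984348) = 984348)
(-1592525 + 1994350)/(j + G) - 1*(-1179361) = (-1592525 + 1994350)/(984348 + 1305045) - 1*(-1179361) = 401825/2289393 + 1179361 = 2700021219698/2289393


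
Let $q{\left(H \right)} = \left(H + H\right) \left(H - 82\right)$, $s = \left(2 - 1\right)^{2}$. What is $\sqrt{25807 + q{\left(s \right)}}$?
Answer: $\sqrt{25645} \approx 160.14$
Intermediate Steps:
$s = 1$ ($s = 1^{2} = 1$)
$q{\left(H \right)} = 2 H \left(-82 + H\right)$
$\sqrt{25807 + q{\left(s \right)}} = \sqrt{25807 + 2 \cdot 1 \left(-82 + 1\right)} = \sqrt{25807 + 2 \cdot 1 \left(-81\right)} = \sqrt{25807 - 162} = \sqrt{25645}$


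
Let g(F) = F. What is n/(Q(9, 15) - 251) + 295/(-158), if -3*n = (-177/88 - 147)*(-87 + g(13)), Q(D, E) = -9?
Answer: 11089033/903760 ≈ 12.270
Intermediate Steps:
n = -161727/44 (n = -(-177/88 - 147)*(-87 + 13)/3 = -(-177*1/88 - 147)*(-74)/3 = -(-177/88 - 147)*(-74)/3 = -(-4371)*(-74)/88 = -⅓*485181/44 = -161727/44 ≈ -3675.6)
n/(Q(9, 15) - 251) + 295/(-158) = -161727/(44*(-9 - 251)) + 295/(-158) = -161727/44/(-260) + 295*(-1/158) = -161727/44*(-1/260) - 295/158 = 161727/11440 - 295/158 = 11089033/903760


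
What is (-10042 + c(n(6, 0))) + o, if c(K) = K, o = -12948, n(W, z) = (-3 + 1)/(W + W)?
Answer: -137941/6 ≈ -22990.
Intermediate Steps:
n(W, z) = -1/W (n(W, z) = -2*1/(2*W) = -1/W)
(-10042 + c(n(6, 0))) + o = (-10042 - 1/6) - 12948 = (-10042 - 1*⅙) - 12948 = (-10042 - ⅙) - 12948 = -60253/6 - 12948 = -137941/6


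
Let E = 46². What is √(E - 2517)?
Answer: I*√401 ≈ 20.025*I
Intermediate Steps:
E = 2116
√(E - 2517) = √(2116 - 2517) = √(-401) = I*√401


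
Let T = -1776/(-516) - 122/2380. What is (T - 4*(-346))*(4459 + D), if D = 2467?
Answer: 245847986751/25585 ≈ 9.6091e+6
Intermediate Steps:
T = 173497/51170 (T = -1776*(-1/516) - 122*1/2380 = 148/43 - 61/1190 = 173497/51170 ≈ 3.3906)
(T - 4*(-346))*(4459 + D) = (173497/51170 - 4*(-346))*(4459 + 2467) = (173497/51170 + 1384)*6926 = (70992777/51170)*6926 = 245847986751/25585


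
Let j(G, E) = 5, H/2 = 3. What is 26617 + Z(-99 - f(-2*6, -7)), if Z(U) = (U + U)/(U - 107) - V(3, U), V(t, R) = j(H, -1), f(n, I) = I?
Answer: 5295972/199 ≈ 26613.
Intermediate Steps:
H = 6 (H = 2*3 = 6)
V(t, R) = 5
Z(U) = -5 + 2*U/(-107 + U) (Z(U) = (U + U)/(U - 107) - 1*5 = (2*U)/(-107 + U) - 5 = 2*U/(-107 + U) - 5 = -5 + 2*U/(-107 + U))
26617 + Z(-99 - f(-2*6, -7)) = 26617 + (535 - 3*(-99 - 1*(-7)))/(-107 + (-99 - 1*(-7))) = 26617 + (535 - 3*(-99 + 7))/(-107 + (-99 + 7)) = 26617 + (535 - 3*(-92))/(-107 - 92) = 26617 + (535 + 276)/(-199) = 26617 - 1/199*811 = 26617 - 811/199 = 5295972/199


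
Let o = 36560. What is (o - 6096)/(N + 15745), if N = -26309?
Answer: -7616/2641 ≈ -2.8838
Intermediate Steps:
(o - 6096)/(N + 15745) = (36560 - 6096)/(-26309 + 15745) = 30464/(-10564) = 30464*(-1/10564) = -7616/2641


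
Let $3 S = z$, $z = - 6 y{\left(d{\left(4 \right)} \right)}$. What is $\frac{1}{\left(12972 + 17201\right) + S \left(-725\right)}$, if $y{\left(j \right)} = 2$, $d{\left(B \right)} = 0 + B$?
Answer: $\frac{1}{33073} \approx 3.0236 \cdot 10^{-5}$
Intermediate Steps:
$d{\left(B \right)} = B$
$z = -12$ ($z = \left(-6\right) 2 = -12$)
$S = -4$ ($S = \frac{1}{3} \left(-12\right) = -4$)
$\frac{1}{\left(12972 + 17201\right) + S \left(-725\right)} = \frac{1}{\left(12972 + 17201\right) - -2900} = \frac{1}{30173 + 2900} = \frac{1}{33073}$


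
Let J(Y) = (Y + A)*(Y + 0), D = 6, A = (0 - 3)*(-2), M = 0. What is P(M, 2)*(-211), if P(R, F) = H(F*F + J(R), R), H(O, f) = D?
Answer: -1266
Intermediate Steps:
A = 6 (A = -3*(-2) = 6)
J(Y) = Y*(6 + Y) (J(Y) = (Y + 6)*(Y + 0) = (6 + Y)*Y = Y*(6 + Y))
H(O, f) = 6
P(R, F) = 6
P(M, 2)*(-211) = 6*(-211) = -1266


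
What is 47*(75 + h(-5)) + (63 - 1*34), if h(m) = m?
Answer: 3319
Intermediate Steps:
47*(75 + h(-5)) + (63 - 1*34) = 47*(75 - 5) + (63 - 1*34) = 47*70 + (63 - 34) = 3290 + 29 = 3319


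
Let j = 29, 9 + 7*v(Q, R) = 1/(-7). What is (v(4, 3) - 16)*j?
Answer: -24592/49 ≈ -501.88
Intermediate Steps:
v(Q, R) = -64/49 (v(Q, R) = -9/7 + (⅐)/(-7) = -9/7 + (⅐)*(-⅐) = -9/7 - 1/49 = -64/49)
(v(4, 3) - 16)*j = (-64/49 - 16)*29 = -848/49*29 = -24592/49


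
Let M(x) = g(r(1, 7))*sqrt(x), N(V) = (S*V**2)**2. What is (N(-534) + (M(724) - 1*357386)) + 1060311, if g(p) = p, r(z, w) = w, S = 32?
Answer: 83265479702989 + 14*sqrt(181) ≈ 8.3265e+13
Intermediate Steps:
N(V) = 1024*V**4 (N(V) = (32*V**2)**2 = 1024*V**4)
M(x) = 7*sqrt(x)
(N(-534) + (M(724) - 1*357386)) + 1060311 = (1024*(-534)**4 + (7*sqrt(724) - 1*357386)) + 1060311 = (1024*81313944336 + (7*(2*sqrt(181)) - 357386)) + 1060311 = (83265479000064 + (14*sqrt(181) - 357386)) + 1060311 = (83265479000064 + (-357386 + 14*sqrt(181))) + 1060311 = (83265478642678 + 14*sqrt(181)) + 1060311 = 83265479702989 + 14*sqrt(181)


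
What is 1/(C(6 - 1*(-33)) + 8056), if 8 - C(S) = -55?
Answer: 1/8119 ≈ 0.00012317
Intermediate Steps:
C(S) = 63 (C(S) = 8 - 1*(-55) = 8 + 55 = 63)
1/(C(6 - 1*(-33)) + 8056) = 1/(63 + 8056) = 1/8119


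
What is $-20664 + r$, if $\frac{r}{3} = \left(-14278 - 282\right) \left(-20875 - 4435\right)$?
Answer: $1105520136$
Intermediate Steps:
$r = 1105540800$ ($r = 3 \left(-14278 - 282\right) \left(-20875 - 4435\right) = 3 \left(\left(-14560\right) \left(-25310\right)\right) = 3 \cdot 368513600 = 1105540800$)
$-20664 + r = -20664 + 1105540800 = 1105520136$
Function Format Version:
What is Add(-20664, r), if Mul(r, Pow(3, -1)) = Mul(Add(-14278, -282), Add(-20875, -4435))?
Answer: 1105520136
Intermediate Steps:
r = 1105540800 (r = Mul(3, Mul(Add(-14278, -282), Add(-20875, -4435))) = Mul(3, Mul(-14560, -25310)) = Mul(3, 368513600) = 1105540800)
Add(-20664, r) = Add(-20664, 1105540800) = 1105520136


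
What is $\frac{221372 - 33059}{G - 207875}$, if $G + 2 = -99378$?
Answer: $- \frac{188313}{307255} \approx -0.61289$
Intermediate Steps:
$G = -99380$ ($G = -2 - 99378 = -99380$)
$\frac{221372 - 33059}{G - 207875} = \frac{221372 - 33059}{-99380 - 207875} = \frac{188313}{-307255} = 188313 \left(- \frac{1}{307255}\right) = - \frac{188313}{307255}$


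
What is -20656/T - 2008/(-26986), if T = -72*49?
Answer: 35281690/5950413 ≈ 5.9293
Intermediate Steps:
T = -3528
-20656/T - 2008/(-26986) = -20656/(-3528) - 2008/(-26986) = -20656*(-1/3528) - 2008*(-1/26986) = 2582/441 + 1004/13493 = 35281690/5950413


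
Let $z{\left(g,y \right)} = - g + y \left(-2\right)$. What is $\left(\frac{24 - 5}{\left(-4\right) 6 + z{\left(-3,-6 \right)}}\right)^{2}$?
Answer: $\frac{361}{81} \approx 4.4568$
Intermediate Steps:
$z{\left(g,y \right)} = - g - 2 y$
$\left(\frac{24 - 5}{\left(-4\right) 6 + z{\left(-3,-6 \right)}}\right)^{2} = \left(\frac{24 - 5}{\left(-4\right) 6 - -15}\right)^{2} = \left(\frac{19}{-24 + \left(3 + 12\right)}\right)^{2} = \left(\frac{19}{-24 + 15}\right)^{2} = \left(\frac{19}{-9}\right)^{2} = \left(19 \left(- \frac{1}{9}\right)\right)^{2} = \left(- \frac{19}{9}\right)^{2} = \frac{361}{81}$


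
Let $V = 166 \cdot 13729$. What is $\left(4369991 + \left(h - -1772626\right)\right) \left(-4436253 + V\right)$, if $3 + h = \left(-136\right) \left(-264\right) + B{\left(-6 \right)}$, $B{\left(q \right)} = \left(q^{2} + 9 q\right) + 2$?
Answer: $-13328505475978$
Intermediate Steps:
$B{\left(q \right)} = 2 + q^{2} + 9 q$
$V = 2279014$
$h = 35885$ ($h = -3 + \left(\left(-136\right) \left(-264\right) + \left(2 + \left(-6\right)^{2} + 9 \left(-6\right)\right)\right) = -3 + \left(35904 + \left(2 + 36 - 54\right)\right) = -3 + \left(35904 - 16\right) = -3 + 35888 = 35885$)
$\left(4369991 + \left(h - -1772626\right)\right) \left(-4436253 + V\right) = \left(4369991 + \left(35885 - -1772626\right)\right) \left(-4436253 + 2279014\right) = \left(4369991 + \left(35885 + 1772626\right)\right) \left(-2157239\right) = \left(4369991 + 1808511\right) \left(-2157239\right) = 6178502 \left(-2157239\right) = -13328505475978$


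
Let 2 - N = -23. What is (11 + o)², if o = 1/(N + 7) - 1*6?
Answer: 25921/1024 ≈ 25.313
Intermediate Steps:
N = 25 (N = 2 - 1*(-23) = 2 + 23 = 25)
o = -191/32 (o = 1/(25 + 7) - 1*6 = 1/32 - 6 = -191/32 ≈ -5.9688)
(11 + o)² = (11 - 191/32)² = (161/32)² = 25921/1024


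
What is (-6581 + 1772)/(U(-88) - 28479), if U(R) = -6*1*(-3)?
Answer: 1603/9487 ≈ 0.16897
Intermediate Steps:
U(R) = 18 (U(R) = -6*(-3) = 18)
(-6581 + 1772)/(U(-88) - 28479) = (-6581 + 1772)/(18 - 28479) = -4809/(-28461) = -4809*(-1/28461) = 1603/9487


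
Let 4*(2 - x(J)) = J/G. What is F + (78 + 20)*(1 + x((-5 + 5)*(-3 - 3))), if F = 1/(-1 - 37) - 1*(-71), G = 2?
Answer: 13869/38 ≈ 364.97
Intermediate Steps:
x(J) = 2 - J/8 (x(J) = 2 - J/(4*2) = 2 - J/8)
F = 2697/38 (F = 1/(-38) + 71 = -1/38 + 71 = 2697/38 ≈ 70.974)
F + (78 + 20)*(1 + x((-5 + 5)*(-3 - 3))) = 2697/38 + (78 + 20)*(1 + (2 - (-5 + 5)*(-3 - 3)/8)) = 2697/38 + 98*(1 + (2 - 0*(-6))) = 2697/38 + 98*(1 + (2 - ⅛*0)) = 2697/38 + 98*(1 + (2 + 0)) = 2697/38 + 98*(1 + 2) = 2697/38 + 98*3 = 2697/38 + 294 = 13869/38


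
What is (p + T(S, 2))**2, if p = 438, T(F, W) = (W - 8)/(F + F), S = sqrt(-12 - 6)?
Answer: (876 + I*sqrt(2))**2/4 ≈ 1.9184e+5 + 619.43*I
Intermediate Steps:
S = 3*I*sqrt(2) (S = sqrt(-18) = 3*I*sqrt(2) ≈ 4.2426*I)
T(F, W) = (-8 + W)/(2*F) (T(F, W) = (-8 + W)/((2*F)) = (-8 + W)*(1/(2*F)) = (-8 + W)/(2*F))
(p + T(S, 2))**2 = (438 + (-8 + 2)/(2*((3*I*sqrt(2)))))**2 = (438 + (1/2)*(-I*sqrt(2)/6)*(-6))**2 = (438 + I*sqrt(2)/2)**2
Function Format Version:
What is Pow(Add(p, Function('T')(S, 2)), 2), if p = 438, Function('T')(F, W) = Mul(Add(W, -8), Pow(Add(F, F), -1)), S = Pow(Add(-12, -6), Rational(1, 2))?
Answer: Mul(Rational(1, 4), Pow(Add(876, Mul(I, Pow(2, Rational(1, 2)))), 2)) ≈ Add(1.9184e+5, Mul(619.43, I))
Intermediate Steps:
S = Mul(3, I, Pow(2, Rational(1, 2))) (S = Pow(-18, Rational(1, 2)) = Mul(3, I, Pow(2, Rational(1, 2))) ≈ Mul(4.2426, I))
Function('T')(F, W) = Mul(Rational(1, 2), Pow(F, -1), Add(-8, W)) (Function('T')(F, W) = Mul(Add(-8, W), Pow(Mul(2, F), -1)) = Mul(Add(-8, W), Mul(Rational(1, 2), Pow(F, -1))) = Mul(Rational(1, 2), Pow(F, -1), Add(-8, W)))
Pow(Add(p, Function('T')(S, 2)), 2) = Pow(Add(438, Mul(Rational(1, 2), Pow(Mul(3, I, Pow(2, Rational(1, 2))), -1), Add(-8, 2))), 2) = Pow(Add(438, Mul(Rational(1, 2), Mul(Rational(-1, 6), I, Pow(2, Rational(1, 2))), -6)), 2) = Pow(Add(438, Mul(Rational(1, 2), I, Pow(2, Rational(1, 2)))), 2)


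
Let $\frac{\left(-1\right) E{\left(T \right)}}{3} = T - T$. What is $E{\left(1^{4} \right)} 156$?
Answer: $0$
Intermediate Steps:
$E{\left(T \right)} = 0$ ($E{\left(T \right)} = - 3 \left(T - T\right) = \left(-3\right) 0 = 0$)
$E{\left(1^{4} \right)} 156 = 0 \cdot 156 = 0$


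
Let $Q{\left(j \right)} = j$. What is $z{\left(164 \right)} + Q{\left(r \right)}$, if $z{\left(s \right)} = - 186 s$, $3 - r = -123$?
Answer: $-30378$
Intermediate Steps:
$r = 126$ ($r = 3 - -123 = 3 + 123 = 126$)
$z{\left(164 \right)} + Q{\left(r \right)} = \left(-186\right) 164 + 126 = -30504 + 126 = -30378$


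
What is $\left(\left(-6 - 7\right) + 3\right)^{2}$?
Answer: $100$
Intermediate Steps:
$\left(\left(-6 - 7\right) + 3\right)^{2} = \left(-13 + 3\right)^{2} = \left(-10\right)^{2} = 100$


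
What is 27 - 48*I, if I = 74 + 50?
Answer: -5925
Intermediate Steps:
I = 124
27 - 48*I = 27 - 48*124 = 27 - 5952 = -5925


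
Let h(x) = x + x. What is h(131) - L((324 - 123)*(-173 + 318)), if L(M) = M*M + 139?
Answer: -849430902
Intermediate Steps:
h(x) = 2*x
L(M) = 139 + M² (L(M) = M² + 139 = 139 + M²)
h(131) - L((324 - 123)*(-173 + 318)) = 2*131 - (139 + ((324 - 123)*(-173 + 318))²) = 262 - (139 + (201*145)²) = 262 - (139 + 29145²) = 262 - (139 + 849431025) = 262 - 1*849431164 = 262 - 849431164 = -849430902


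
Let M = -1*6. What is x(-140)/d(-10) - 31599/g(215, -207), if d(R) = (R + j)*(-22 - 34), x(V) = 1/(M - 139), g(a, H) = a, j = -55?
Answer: -3335590483/22695400 ≈ -146.97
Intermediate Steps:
M = -6
x(V) = -1/145 (x(V) = 1/(-6 - 139) = 1/(-145) = -1/145)
d(R) = 3080 - 56*R (d(R) = (R - 55)*(-22 - 34) = (-55 + R)*(-56) = 3080 - 56*R)
x(-140)/d(-10) - 31599/g(215, -207) = -1/(145*(3080 - 56*(-10))) - 31599/215 = -1/(145*(3080 + 560)) - 31599*1/215 = -1/145/3640 - 31599/215 = -1/145*1/3640 - 31599/215 = -1/527800 - 31599/215 = -3335590483/22695400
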